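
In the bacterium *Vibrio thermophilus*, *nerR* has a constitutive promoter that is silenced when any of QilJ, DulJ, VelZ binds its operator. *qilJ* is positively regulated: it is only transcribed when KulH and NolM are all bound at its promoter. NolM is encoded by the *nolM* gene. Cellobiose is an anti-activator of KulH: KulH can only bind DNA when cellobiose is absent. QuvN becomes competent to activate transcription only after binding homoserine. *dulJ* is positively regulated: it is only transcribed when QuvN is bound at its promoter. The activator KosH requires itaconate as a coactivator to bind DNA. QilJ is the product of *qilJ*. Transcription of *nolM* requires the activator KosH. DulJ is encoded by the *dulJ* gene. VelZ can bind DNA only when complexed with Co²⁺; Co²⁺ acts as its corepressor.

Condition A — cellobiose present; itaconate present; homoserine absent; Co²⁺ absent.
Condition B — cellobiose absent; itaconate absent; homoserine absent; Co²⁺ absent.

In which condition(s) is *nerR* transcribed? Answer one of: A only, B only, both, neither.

both

Condition A:
Cellobiose is present, so KulH is inactive.
Itaconate is present, so KosH is active.
No repressor is bound and KosH is active, so *nolM* is transcribed.
So NolM is produced and active.
Required activator KulH is absent, so *qilJ* is not transcribed.
So QilJ is not produced.
Homoserine is absent, so QuvN is inactive.
Required activator QuvN is absent, so *dulJ* is not transcribed.
So DulJ is not produced.
Co²⁺ is absent, so VelZ is inactive.
With no repressor bound, *nerR* is transcribed.
→ *nerR* is ON in A.
Condition B:
Cellobiose is absent, so KulH is active.
Itaconate is absent, so KosH is inactive.
Required activator KosH is absent, so *nolM* is not transcribed.
So NolM is not produced.
Required activator NolM is absent, so *qilJ* is not transcribed.
So QilJ is not produced.
Homoserine is absent, so QuvN is inactive.
Required activator QuvN is absent, so *dulJ* is not transcribed.
So DulJ is not produced.
Co²⁺ is absent, so VelZ is inactive.
With no repressor bound, *nerR* is transcribed.
→ *nerR* is ON in B.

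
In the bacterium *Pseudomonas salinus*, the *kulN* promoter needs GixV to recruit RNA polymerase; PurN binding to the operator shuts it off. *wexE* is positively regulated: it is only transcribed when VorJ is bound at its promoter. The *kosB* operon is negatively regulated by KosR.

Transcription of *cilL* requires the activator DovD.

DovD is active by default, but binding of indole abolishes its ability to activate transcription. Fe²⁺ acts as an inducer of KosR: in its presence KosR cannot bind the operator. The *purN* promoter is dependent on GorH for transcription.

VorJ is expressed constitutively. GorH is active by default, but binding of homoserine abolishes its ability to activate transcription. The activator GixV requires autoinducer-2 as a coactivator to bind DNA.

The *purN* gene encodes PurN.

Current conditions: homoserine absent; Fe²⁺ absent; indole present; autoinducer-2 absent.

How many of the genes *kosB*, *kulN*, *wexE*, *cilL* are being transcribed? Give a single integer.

Fe²⁺ is absent, so KosR is active.
With repressor KosR bound, *kosB* is not transcribed.
→ *kosB* is OFF.
Autoinducer-2 is absent, so GixV is inactive.
Homoserine is absent, so GorH is active.
No repressor is bound and GorH is active, so *purN* is transcribed.
So PurN is produced and active.
With repressor PurN bound, *kulN* is not transcribed.
→ *kulN* is OFF.
VorJ is produced constitutively and is active.
No repressor is bound and VorJ is active, so *wexE* is transcribed.
→ *wexE* is ON.
Indole is present, so DovD is inactive.
Required activator DovD is absent, so *cilL* is not transcribed.
→ *cilL* is OFF.
1 of the 4 genes is transcribed.

1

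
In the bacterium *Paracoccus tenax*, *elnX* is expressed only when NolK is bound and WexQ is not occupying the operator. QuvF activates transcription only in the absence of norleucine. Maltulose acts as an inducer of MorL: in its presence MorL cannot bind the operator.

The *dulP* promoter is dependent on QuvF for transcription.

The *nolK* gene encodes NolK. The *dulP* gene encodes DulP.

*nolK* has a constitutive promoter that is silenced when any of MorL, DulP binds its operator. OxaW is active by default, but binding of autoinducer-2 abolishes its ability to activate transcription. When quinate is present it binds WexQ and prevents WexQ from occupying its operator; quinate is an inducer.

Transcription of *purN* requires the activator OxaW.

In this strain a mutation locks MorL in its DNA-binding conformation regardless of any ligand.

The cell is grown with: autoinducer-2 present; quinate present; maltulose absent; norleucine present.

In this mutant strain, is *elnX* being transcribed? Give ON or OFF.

Quinate is present, so WexQ is inactive.
MorL is constitutively active in this strain.
Norleucine is present, so QuvF is inactive.
Required activator QuvF is absent, so *dulP* is not transcribed.
So DulP is not produced.
With repressor MorL bound, *nolK* is not transcribed.
So NolK is not produced.
Required activator NolK is absent, so *elnX* is not transcribed.

OFF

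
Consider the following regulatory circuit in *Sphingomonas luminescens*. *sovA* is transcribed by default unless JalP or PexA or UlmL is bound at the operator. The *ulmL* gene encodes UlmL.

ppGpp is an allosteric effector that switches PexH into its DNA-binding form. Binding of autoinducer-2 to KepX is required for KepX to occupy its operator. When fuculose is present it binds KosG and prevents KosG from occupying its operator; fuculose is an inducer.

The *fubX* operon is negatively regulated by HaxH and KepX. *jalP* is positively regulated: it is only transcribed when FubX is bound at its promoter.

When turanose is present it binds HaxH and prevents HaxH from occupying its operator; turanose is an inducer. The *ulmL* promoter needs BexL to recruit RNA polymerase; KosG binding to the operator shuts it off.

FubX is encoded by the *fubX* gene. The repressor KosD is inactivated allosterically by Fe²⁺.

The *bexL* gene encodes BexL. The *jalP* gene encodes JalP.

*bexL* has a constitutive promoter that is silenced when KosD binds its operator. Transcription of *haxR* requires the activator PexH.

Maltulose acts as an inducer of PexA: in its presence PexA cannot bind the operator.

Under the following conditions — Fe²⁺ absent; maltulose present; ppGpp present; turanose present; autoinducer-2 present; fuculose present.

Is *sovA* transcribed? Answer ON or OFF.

Turanose is present, so HaxH is inactive.
Autoinducer-2 is present, so KepX is active.
With repressor KepX bound, *fubX* is not transcribed.
So FubX is not produced.
Required activator FubX is absent, so *jalP* is not transcribed.
So JalP is not produced.
Maltulose is present, so PexA is inactive.
Fe²⁺ is absent, so KosD is active.
With repressor KosD bound, *bexL* is not transcribed.
So BexL is not produced.
Fuculose is present, so KosG is inactive.
Required activator BexL is absent, so *ulmL* is not transcribed.
So UlmL is not produced.
With no repressor bound, *sovA* is transcribed.

ON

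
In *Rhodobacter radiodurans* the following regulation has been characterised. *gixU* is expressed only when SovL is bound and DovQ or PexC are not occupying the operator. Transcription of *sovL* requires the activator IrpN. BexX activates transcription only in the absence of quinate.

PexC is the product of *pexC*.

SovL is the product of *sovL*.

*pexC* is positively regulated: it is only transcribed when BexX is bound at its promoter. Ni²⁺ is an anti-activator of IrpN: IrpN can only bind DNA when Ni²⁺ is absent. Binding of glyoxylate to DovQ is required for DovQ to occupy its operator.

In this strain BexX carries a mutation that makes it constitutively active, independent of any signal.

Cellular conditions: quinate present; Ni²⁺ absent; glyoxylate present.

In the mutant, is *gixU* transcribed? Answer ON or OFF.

OFF

Ni²⁺ is absent, so IrpN is active.
No repressor is bound and IrpN is active, so *sovL* is transcribed.
So SovL is produced and active.
Glyoxylate is present, so DovQ is active.
BexX is constitutively active in this strain.
No repressor is bound and BexX is active, so *pexC* is transcribed.
So PexC is produced and active.
With repressor DovQ bound, *gixU* is not transcribed.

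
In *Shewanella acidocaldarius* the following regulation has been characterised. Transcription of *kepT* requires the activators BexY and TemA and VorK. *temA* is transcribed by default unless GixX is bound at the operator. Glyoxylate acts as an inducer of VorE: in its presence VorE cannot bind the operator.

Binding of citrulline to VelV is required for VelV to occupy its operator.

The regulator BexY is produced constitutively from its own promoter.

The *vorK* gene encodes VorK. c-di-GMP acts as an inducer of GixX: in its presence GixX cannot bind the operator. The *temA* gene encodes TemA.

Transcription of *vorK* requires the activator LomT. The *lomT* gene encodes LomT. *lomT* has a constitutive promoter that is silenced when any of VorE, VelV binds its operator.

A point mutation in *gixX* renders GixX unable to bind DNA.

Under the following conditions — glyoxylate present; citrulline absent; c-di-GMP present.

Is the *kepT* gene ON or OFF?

BexY is produced constitutively and is active.
GixX is non-functional in this strain, so it has no effect.
With no repressor bound, *temA* is transcribed.
So TemA is produced and active.
Glyoxylate is present, so VorE is inactive.
Citrulline is absent, so VelV is inactive.
With no repressor bound, *lomT* is transcribed.
So LomT is produced and active.
No repressor is bound and LomT is active, so *vorK* is transcribed.
So VorK is produced and active.
No repressor is bound and BexY and TemA and VorK are active, so *kepT* is transcribed.

ON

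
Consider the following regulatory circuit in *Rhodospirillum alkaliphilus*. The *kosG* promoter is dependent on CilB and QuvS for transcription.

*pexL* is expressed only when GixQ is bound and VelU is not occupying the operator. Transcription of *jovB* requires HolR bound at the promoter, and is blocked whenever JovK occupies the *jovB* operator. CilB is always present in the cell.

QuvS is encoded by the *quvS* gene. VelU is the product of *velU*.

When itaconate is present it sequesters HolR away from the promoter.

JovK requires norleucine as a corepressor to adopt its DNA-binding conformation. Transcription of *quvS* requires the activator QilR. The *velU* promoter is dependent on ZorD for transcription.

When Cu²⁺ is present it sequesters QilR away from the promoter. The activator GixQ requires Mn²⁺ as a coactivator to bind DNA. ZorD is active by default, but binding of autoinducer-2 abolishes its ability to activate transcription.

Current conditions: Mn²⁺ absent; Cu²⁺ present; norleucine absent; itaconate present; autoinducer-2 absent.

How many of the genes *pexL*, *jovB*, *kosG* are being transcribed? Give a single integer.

0

Mn²⁺ is absent, so GixQ is inactive.
Autoinducer-2 is absent, so ZorD is active.
No repressor is bound and ZorD is active, so *velU* is transcribed.
So VelU is produced and active.
With repressor VelU bound, *pexL* is not transcribed.
→ *pexL* is OFF.
Norleucine is absent, so JovK is inactive.
Itaconate is present, so HolR is inactive.
Required activator HolR is absent, so *jovB* is not transcribed.
→ *jovB* is OFF.
CilB is produced constitutively and is active.
Cu²⁺ is present, so QilR is inactive.
Required activator QilR is absent, so *quvS* is not transcribed.
So QuvS is not produced.
Required activator QuvS is absent, so *kosG* is not transcribed.
→ *kosG* is OFF.
0 of the 3 genes are transcribed.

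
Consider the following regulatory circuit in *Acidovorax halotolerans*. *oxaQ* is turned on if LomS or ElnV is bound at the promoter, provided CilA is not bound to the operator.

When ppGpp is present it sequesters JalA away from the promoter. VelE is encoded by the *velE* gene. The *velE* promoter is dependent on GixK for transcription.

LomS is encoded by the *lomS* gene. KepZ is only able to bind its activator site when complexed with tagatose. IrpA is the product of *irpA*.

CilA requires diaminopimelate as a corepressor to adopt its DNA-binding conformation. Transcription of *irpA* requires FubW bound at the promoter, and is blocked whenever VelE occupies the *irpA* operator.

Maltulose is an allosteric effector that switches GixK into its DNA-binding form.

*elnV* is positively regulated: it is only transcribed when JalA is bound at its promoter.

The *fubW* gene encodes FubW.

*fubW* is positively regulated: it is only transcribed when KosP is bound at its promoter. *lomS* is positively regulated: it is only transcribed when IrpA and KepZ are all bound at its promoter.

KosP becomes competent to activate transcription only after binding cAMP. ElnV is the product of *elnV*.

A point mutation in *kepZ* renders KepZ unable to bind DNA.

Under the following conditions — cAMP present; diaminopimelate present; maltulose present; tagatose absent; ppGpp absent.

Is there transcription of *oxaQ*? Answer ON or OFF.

OFF

cAMP is present, so KosP is active.
No repressor is bound and KosP is active, so *fubW* is transcribed.
So FubW is produced and active.
Maltulose is present, so GixK is active.
No repressor is bound and GixK is active, so *velE* is transcribed.
So VelE is produced and active.
With repressor VelE bound, *irpA* is not transcribed.
So IrpA is not produced.
KepZ is non-functional in this strain, so it has no effect.
Required activator IrpA is absent, so *lomS* is not transcribed.
So LomS is not produced.
Diaminopimelate is present, so CilA is active.
ppGpp is absent, so JalA is active.
No repressor is bound and JalA is active, so *elnV* is transcribed.
So ElnV is produced and active.
With repressor CilA bound, *oxaQ* is not transcribed.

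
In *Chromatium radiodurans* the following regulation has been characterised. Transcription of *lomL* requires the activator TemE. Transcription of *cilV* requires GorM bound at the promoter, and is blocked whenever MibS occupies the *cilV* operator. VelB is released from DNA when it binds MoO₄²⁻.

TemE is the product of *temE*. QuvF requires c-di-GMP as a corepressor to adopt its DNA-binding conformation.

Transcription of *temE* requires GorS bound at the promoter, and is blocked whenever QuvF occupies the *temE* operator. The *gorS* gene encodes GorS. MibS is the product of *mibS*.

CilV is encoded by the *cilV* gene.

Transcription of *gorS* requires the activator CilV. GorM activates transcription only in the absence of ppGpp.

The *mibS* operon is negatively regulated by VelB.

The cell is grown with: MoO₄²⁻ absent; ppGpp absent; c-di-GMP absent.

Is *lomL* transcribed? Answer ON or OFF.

ON

MoO₄²⁻ is absent, so VelB is active.
With repressor VelB bound, *mibS* is not transcribed.
So MibS is not produced.
ppGpp is absent, so GorM is active.
No repressor is bound and GorM is active, so *cilV* is transcribed.
So CilV is produced and active.
No repressor is bound and CilV is active, so *gorS* is transcribed.
So GorS is produced and active.
c-di-GMP is absent, so QuvF is inactive.
No repressor is bound and GorS is active, so *temE* is transcribed.
So TemE is produced and active.
No repressor is bound and TemE is active, so *lomL* is transcribed.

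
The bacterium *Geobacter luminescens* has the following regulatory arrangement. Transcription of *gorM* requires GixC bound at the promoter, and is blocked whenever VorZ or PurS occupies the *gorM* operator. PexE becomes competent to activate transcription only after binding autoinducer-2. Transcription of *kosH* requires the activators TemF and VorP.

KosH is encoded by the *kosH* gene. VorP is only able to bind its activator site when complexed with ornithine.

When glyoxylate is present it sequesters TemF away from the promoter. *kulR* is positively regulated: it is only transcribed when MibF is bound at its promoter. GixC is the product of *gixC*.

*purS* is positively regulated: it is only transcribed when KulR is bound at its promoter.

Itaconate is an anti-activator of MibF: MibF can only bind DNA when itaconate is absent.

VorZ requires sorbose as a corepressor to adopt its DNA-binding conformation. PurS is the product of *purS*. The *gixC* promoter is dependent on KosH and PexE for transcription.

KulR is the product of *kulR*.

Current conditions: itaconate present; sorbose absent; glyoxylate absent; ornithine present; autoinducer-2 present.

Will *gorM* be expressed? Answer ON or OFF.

ON

Sorbose is absent, so VorZ is inactive.
Glyoxylate is absent, so TemF is active.
Ornithine is present, so VorP is active.
No repressor is bound and TemF and VorP are active, so *kosH* is transcribed.
So KosH is produced and active.
Autoinducer-2 is present, so PexE is active.
No repressor is bound and KosH and PexE are active, so *gixC* is transcribed.
So GixC is produced and active.
Itaconate is present, so MibF is inactive.
Required activator MibF is absent, so *kulR* is not transcribed.
So KulR is not produced.
Required activator KulR is absent, so *purS* is not transcribed.
So PurS is not produced.
No repressor is bound and GixC is active, so *gorM* is transcribed.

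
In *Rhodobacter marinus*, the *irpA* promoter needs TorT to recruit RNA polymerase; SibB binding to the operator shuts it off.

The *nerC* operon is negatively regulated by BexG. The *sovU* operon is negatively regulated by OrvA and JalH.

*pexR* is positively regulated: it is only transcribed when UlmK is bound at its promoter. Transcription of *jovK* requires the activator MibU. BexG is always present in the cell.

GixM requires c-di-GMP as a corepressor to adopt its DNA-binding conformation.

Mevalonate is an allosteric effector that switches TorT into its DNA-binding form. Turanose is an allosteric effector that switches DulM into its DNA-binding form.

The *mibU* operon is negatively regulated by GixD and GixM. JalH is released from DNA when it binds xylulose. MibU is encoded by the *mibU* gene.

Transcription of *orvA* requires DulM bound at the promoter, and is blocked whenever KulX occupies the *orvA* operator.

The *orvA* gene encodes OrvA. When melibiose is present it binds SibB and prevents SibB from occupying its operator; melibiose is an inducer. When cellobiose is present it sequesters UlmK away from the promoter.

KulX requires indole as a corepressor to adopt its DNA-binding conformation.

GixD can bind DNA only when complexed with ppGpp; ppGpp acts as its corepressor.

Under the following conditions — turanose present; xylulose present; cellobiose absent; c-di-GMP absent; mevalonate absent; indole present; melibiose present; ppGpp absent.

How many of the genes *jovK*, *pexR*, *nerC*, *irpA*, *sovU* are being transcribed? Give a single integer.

3

ppGpp is absent, so GixD is inactive.
c-di-GMP is absent, so GixM is inactive.
With no repressor bound, *mibU* is transcribed.
So MibU is produced and active.
No repressor is bound and MibU is active, so *jovK* is transcribed.
→ *jovK* is ON.
Cellobiose is absent, so UlmK is active.
No repressor is bound and UlmK is active, so *pexR* is transcribed.
→ *pexR* is ON.
BexG is produced constitutively and is active.
With repressor BexG bound, *nerC* is not transcribed.
→ *nerC* is OFF.
Melibiose is present, so SibB is inactive.
Mevalonate is absent, so TorT is inactive.
Required activator TorT is absent, so *irpA* is not transcribed.
→ *irpA* is OFF.
Turanose is present, so DulM is active.
Indole is present, so KulX is active.
With repressor KulX bound, *orvA* is not transcribed.
So OrvA is not produced.
Xylulose is present, so JalH is inactive.
With no repressor bound, *sovU* is transcribed.
→ *sovU* is ON.
3 of the 5 genes are transcribed.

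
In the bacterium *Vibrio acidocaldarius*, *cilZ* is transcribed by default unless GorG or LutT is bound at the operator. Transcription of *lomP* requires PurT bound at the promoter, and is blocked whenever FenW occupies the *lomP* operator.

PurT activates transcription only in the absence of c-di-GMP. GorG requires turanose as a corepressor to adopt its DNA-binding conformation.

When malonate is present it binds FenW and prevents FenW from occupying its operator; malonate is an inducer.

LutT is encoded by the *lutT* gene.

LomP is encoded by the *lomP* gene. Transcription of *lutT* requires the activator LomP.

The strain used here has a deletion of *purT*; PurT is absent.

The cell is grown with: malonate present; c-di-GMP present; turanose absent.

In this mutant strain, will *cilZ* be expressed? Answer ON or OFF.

Turanose is absent, so GorG is inactive.
Malonate is present, so FenW is inactive.
PurT is non-functional in this strain, so it has no effect.
Required activator PurT is absent, so *lomP* is not transcribed.
So LomP is not produced.
Required activator LomP is absent, so *lutT* is not transcribed.
So LutT is not produced.
With no repressor bound, *cilZ* is transcribed.

ON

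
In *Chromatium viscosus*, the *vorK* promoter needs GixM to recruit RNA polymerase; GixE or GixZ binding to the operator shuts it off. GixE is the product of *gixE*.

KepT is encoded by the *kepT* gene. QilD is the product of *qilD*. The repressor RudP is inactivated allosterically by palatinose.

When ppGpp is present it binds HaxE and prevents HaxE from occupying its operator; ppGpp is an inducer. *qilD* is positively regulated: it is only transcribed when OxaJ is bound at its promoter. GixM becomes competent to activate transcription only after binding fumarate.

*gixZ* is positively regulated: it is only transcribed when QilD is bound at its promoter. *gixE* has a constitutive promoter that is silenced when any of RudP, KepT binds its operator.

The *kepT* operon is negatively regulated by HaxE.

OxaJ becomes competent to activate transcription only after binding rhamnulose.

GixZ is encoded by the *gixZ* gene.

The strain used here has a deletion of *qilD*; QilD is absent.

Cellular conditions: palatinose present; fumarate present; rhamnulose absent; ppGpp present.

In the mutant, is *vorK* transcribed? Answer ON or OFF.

ON

Palatinose is present, so RudP is inactive.
ppGpp is present, so HaxE is inactive.
With no repressor bound, *kepT* is transcribed.
So KepT is produced and active.
With repressor KepT bound, *gixE* is not transcribed.
So GixE is not produced.
QilD is non-functional in this strain, so it has no effect.
Required activator QilD is absent, so *gixZ* is not transcribed.
So GixZ is not produced.
Fumarate is present, so GixM is active.
No repressor is bound and GixM is active, so *vorK* is transcribed.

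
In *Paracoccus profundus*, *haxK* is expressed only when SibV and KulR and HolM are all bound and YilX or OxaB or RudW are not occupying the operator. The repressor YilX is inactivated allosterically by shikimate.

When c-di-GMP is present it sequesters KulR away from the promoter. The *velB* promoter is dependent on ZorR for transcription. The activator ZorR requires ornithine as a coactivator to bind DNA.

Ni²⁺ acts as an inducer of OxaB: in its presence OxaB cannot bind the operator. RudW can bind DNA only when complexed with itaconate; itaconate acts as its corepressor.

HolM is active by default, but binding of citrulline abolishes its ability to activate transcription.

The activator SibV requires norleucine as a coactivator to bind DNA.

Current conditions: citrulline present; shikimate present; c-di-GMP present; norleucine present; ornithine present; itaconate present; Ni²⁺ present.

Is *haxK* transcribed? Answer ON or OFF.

Shikimate is present, so YilX is inactive.
Norleucine is present, so SibV is active.
c-di-GMP is present, so KulR is inactive.
Ni²⁺ is present, so OxaB is inactive.
Itaconate is present, so RudW is active.
Citrulline is present, so HolM is inactive.
With repressor RudW bound, *haxK* is not transcribed.

OFF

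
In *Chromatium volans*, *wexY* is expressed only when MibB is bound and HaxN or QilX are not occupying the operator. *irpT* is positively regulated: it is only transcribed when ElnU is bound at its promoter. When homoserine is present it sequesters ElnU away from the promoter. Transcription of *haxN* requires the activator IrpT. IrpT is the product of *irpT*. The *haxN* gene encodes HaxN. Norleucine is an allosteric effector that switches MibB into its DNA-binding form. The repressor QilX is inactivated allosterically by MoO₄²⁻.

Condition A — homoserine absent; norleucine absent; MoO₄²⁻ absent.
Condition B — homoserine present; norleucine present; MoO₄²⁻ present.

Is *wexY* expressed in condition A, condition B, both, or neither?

Condition A:
Homoserine is absent, so ElnU is active.
No repressor is bound and ElnU is active, so *irpT* is transcribed.
So IrpT is produced and active.
No repressor is bound and IrpT is active, so *haxN* is transcribed.
So HaxN is produced and active.
Norleucine is absent, so MibB is inactive.
MoO₄²⁻ is absent, so QilX is active.
With repressor HaxN bound, *wexY* is not transcribed.
→ *wexY* is OFF in A.
Condition B:
Homoserine is present, so ElnU is inactive.
Required activator ElnU is absent, so *irpT* is not transcribed.
So IrpT is not produced.
Required activator IrpT is absent, so *haxN* is not transcribed.
So HaxN is not produced.
Norleucine is present, so MibB is active.
MoO₄²⁻ is present, so QilX is inactive.
No repressor is bound and MibB is active, so *wexY* is transcribed.
→ *wexY* is ON in B.

B only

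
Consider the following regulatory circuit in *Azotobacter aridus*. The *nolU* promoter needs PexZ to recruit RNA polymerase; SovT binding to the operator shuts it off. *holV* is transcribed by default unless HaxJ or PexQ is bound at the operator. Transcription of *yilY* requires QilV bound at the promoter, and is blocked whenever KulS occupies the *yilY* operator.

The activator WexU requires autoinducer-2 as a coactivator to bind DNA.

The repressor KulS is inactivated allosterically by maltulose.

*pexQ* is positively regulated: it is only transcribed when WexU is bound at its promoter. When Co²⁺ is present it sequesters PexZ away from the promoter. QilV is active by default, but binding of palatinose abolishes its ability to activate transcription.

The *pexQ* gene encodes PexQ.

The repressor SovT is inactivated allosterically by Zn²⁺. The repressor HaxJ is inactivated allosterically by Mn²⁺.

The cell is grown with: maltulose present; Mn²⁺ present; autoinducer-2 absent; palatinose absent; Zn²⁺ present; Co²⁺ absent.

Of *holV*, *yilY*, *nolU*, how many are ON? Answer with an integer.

Mn²⁺ is present, so HaxJ is inactive.
Autoinducer-2 is absent, so WexU is inactive.
Required activator WexU is absent, so *pexQ* is not transcribed.
So PexQ is not produced.
With no repressor bound, *holV* is transcribed.
→ *holV* is ON.
Maltulose is present, so KulS is inactive.
Palatinose is absent, so QilV is active.
No repressor is bound and QilV is active, so *yilY* is transcribed.
→ *yilY* is ON.
Co²⁺ is absent, so PexZ is active.
Zn²⁺ is present, so SovT is inactive.
No repressor is bound and PexZ is active, so *nolU* is transcribed.
→ *nolU* is ON.
3 of the 3 genes are transcribed.

3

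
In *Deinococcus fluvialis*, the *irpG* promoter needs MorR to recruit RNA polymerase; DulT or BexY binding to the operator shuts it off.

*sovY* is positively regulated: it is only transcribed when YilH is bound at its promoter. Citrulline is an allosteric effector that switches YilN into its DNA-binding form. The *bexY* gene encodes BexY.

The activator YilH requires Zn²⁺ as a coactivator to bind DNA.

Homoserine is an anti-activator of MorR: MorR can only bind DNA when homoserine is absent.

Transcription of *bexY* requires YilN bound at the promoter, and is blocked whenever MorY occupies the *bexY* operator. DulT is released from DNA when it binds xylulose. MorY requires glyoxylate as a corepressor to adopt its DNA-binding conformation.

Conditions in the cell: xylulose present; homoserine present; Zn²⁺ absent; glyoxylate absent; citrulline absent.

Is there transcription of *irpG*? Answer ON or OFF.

OFF

Xylulose is present, so DulT is inactive.
Citrulline is absent, so YilN is inactive.
Glyoxylate is absent, so MorY is inactive.
Required activator YilN is absent, so *bexY* is not transcribed.
So BexY is not produced.
Homoserine is present, so MorR is inactive.
Required activator MorR is absent, so *irpG* is not transcribed.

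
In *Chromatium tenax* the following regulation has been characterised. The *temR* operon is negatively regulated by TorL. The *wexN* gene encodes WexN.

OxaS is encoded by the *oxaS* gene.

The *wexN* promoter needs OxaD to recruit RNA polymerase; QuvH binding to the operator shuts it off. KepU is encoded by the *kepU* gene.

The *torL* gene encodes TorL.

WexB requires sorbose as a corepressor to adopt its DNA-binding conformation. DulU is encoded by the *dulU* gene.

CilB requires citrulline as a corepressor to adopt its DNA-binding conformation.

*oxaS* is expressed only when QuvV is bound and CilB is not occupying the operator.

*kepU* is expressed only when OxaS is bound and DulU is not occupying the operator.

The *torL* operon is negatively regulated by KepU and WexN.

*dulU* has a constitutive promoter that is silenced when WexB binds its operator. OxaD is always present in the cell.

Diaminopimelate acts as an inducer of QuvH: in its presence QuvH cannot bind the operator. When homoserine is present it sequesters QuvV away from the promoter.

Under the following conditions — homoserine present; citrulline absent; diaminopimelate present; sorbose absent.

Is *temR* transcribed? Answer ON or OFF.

Homoserine is present, so QuvV is inactive.
Citrulline is absent, so CilB is inactive.
Required activator QuvV is absent, so *oxaS* is not transcribed.
So OxaS is not produced.
Sorbose is absent, so WexB is inactive.
With no repressor bound, *dulU* is transcribed.
So DulU is produced and active.
With repressor DulU bound, *kepU* is not transcribed.
So KepU is not produced.
OxaD is produced constitutively and is active.
Diaminopimelate is present, so QuvH is inactive.
No repressor is bound and OxaD is active, so *wexN* is transcribed.
So WexN is produced and active.
With repressor WexN bound, *torL* is not transcribed.
So TorL is not produced.
With no repressor bound, *temR* is transcribed.

ON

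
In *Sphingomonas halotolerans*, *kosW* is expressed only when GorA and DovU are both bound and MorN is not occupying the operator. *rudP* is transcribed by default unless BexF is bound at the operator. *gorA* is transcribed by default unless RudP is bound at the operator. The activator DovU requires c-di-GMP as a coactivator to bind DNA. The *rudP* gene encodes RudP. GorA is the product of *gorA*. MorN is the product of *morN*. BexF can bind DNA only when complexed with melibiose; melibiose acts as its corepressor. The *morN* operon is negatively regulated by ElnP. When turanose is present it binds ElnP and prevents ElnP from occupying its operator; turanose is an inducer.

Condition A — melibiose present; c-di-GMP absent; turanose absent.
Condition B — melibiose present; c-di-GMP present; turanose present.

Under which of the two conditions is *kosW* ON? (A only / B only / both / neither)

Condition A:
Melibiose is present, so BexF is active.
With repressor BexF bound, *rudP* is not transcribed.
So RudP is not produced.
With no repressor bound, *gorA* is transcribed.
So GorA is produced and active.
c-di-GMP is absent, so DovU is inactive.
Turanose is absent, so ElnP is active.
With repressor ElnP bound, *morN* is not transcribed.
So MorN is not produced.
Required activator DovU is absent, so *kosW* is not transcribed.
→ *kosW* is OFF in A.
Condition B:
Melibiose is present, so BexF is active.
With repressor BexF bound, *rudP* is not transcribed.
So RudP is not produced.
With no repressor bound, *gorA* is transcribed.
So GorA is produced and active.
c-di-GMP is present, so DovU is active.
Turanose is present, so ElnP is inactive.
With no repressor bound, *morN* is transcribed.
So MorN is produced and active.
With repressor MorN bound, *kosW* is not transcribed.
→ *kosW* is OFF in B.

neither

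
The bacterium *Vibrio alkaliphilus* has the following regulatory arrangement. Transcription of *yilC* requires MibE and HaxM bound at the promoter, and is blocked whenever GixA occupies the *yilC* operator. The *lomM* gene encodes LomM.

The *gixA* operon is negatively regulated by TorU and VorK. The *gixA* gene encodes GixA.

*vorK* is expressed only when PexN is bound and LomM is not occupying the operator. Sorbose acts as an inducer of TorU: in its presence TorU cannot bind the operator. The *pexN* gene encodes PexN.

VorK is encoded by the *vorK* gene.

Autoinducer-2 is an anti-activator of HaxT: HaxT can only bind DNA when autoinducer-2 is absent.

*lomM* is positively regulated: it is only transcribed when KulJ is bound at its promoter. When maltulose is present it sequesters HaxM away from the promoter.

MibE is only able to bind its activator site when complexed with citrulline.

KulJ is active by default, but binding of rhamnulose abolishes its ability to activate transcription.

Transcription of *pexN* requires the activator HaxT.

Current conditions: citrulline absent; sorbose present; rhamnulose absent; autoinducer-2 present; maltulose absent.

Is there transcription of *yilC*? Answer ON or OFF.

OFF

Citrulline is absent, so MibE is inactive.
Maltulose is absent, so HaxM is active.
Sorbose is present, so TorU is inactive.
Rhamnulose is absent, so KulJ is active.
No repressor is bound and KulJ is active, so *lomM* is transcribed.
So LomM is produced and active.
Autoinducer-2 is present, so HaxT is inactive.
Required activator HaxT is absent, so *pexN* is not transcribed.
So PexN is not produced.
With repressor LomM bound, *vorK* is not transcribed.
So VorK is not produced.
With no repressor bound, *gixA* is transcribed.
So GixA is produced and active.
With repressor GixA bound, *yilC* is not transcribed.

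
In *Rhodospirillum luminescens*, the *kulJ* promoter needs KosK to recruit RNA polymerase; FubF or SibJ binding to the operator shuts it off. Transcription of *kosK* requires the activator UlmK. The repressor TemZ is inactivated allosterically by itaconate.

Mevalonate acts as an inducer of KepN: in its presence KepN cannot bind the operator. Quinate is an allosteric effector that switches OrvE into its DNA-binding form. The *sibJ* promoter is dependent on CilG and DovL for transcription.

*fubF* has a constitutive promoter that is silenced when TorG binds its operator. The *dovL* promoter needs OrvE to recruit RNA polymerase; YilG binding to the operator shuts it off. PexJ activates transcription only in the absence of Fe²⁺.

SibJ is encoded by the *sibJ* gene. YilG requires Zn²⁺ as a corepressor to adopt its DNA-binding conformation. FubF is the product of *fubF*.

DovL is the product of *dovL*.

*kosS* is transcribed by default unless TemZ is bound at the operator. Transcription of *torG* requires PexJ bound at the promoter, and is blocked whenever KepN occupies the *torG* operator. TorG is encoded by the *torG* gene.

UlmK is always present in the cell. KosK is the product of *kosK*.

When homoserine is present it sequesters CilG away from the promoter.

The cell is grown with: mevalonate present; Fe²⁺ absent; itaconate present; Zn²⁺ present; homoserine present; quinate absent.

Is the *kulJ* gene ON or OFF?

ON

Mevalonate is present, so KepN is inactive.
Fe²⁺ is absent, so PexJ is active.
No repressor is bound and PexJ is active, so *torG* is transcribed.
So TorG is produced and active.
With repressor TorG bound, *fubF* is not transcribed.
So FubF is not produced.
UlmK is produced constitutively and is active.
No repressor is bound and UlmK is active, so *kosK* is transcribed.
So KosK is produced and active.
Homoserine is present, so CilG is inactive.
Zn²⁺ is present, so YilG is active.
Quinate is absent, so OrvE is inactive.
With repressor YilG bound, *dovL* is not transcribed.
So DovL is not produced.
Required activator CilG is absent, so *sibJ* is not transcribed.
So SibJ is not produced.
No repressor is bound and KosK is active, so *kulJ* is transcribed.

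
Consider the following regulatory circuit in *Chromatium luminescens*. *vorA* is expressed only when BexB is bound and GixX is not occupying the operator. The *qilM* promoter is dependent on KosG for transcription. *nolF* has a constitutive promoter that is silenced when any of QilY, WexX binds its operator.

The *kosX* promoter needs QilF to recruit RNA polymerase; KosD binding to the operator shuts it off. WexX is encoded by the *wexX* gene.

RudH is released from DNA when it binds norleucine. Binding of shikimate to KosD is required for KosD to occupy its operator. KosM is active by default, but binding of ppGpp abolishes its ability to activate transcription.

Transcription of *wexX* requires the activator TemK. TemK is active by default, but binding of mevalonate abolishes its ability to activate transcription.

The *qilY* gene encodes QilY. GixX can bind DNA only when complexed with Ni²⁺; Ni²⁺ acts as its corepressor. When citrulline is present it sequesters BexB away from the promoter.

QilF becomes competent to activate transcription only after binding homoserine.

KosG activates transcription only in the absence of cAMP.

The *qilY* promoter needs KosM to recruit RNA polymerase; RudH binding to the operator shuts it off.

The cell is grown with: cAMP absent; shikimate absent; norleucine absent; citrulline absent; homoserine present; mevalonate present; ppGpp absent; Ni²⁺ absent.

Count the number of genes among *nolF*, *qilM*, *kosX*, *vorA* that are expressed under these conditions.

4

Norleucine is absent, so RudH is active.
ppGpp is absent, so KosM is active.
With repressor RudH bound, *qilY* is not transcribed.
So QilY is not produced.
Mevalonate is present, so TemK is inactive.
Required activator TemK is absent, so *wexX* is not transcribed.
So WexX is not produced.
With no repressor bound, *nolF* is transcribed.
→ *nolF* is ON.
cAMP is absent, so KosG is active.
No repressor is bound and KosG is active, so *qilM* is transcribed.
→ *qilM* is ON.
Shikimate is absent, so KosD is inactive.
Homoserine is present, so QilF is active.
No repressor is bound and QilF is active, so *kosX* is transcribed.
→ *kosX* is ON.
Citrulline is absent, so BexB is active.
Ni²⁺ is absent, so GixX is inactive.
No repressor is bound and BexB is active, so *vorA* is transcribed.
→ *vorA* is ON.
4 of the 4 genes are transcribed.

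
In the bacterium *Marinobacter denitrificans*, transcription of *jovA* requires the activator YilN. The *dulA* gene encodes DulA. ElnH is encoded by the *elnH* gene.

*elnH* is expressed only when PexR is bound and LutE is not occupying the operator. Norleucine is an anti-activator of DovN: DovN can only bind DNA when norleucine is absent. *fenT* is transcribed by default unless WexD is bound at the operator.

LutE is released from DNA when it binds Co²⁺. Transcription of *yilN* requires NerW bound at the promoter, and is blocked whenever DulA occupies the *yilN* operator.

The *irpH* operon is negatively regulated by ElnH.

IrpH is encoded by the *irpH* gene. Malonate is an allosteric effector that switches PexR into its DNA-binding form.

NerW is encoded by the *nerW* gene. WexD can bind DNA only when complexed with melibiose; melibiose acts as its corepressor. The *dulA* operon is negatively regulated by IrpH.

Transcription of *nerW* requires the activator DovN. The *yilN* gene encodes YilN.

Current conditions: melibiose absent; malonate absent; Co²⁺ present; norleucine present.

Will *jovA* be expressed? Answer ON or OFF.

OFF

Co²⁺ is present, so LutE is inactive.
Malonate is absent, so PexR is inactive.
Required activator PexR is absent, so *elnH* is not transcribed.
So ElnH is not produced.
With no repressor bound, *irpH* is transcribed.
So IrpH is produced and active.
With repressor IrpH bound, *dulA* is not transcribed.
So DulA is not produced.
Norleucine is present, so DovN is inactive.
Required activator DovN is absent, so *nerW* is not transcribed.
So NerW is not produced.
Required activator NerW is absent, so *yilN* is not transcribed.
So YilN is not produced.
Required activator YilN is absent, so *jovA* is not transcribed.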